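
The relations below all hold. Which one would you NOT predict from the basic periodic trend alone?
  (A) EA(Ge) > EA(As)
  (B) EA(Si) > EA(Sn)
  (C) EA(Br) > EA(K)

The general trend: electron affinity increases across a period and decreases down a group.
(A) Ge (period 4, group 14) vs As (period 4, group 15): the stated order contradicts the simple trend.
(B) Si (period 3, group 14) vs Sn (period 5, group 14): the stated order agrees with the simple trend.
(C) Br (period 4, group 17) vs K (period 4, group 1): the stated order agrees with the simple trend.
The exception is (A): adding an electron to As's half-filled 4p³ is unfavourable, so Ge (4p²) has the more exothermic EA.

(A)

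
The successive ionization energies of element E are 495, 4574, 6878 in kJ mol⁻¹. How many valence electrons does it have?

1

Look for the largest jump between consecutive ionization energies: IE2/IE1 ≈ 9.2, far larger than any earlier ratio.
That jump marks the point where a core electron is being removed. So the atom has 1 valence electron.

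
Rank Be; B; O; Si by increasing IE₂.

IE_2 is the cost of taking one more electron from the +1 cation: Be⁺ still has 1 valence electron; B⁺ still has 2 valence electrons; O⁺ still has 5 valence electrons; Si⁺ still has 3 valence electrons.
All are still removing valence electrons, so compare the +1 ions as you would atoms: IE_2 generally rises across a period (higher Z_eff) and falls down a group (larger shell), subject to the usual subshell exceptions.
Valence configurations: Be⁺ [He]2s¹, B⁺ [He]2s², O⁺ [He]2s²2p³, Si⁺ [Ne]3s²3p¹.
The numbers (kJ/mol): Be 1757, B 2427, O 3388, Si 1577.
Putting it together, IE_2: Si < Be < B < O.

Si < Be < B < O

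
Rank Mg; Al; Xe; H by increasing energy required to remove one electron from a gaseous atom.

Al < Mg < Xe < H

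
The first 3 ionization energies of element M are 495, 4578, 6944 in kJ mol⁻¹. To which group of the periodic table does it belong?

Look for the largest jump between consecutive ionization energies: IE2/IE1 ≈ 9.2, far larger than any earlier ratio.
That jump marks the point where a core electron is being removed. So the atom has 1 valence electron.
A main-group element with 1 valence electron is in group 1.

Group 1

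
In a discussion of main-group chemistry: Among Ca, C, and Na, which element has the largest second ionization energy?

The second ionization energy removes an electron from the +1 ion. For each element: Ca⁺ still has 1 valence electron; C⁺ still has 3 valence electrons; Na⁺ is the bare [Ne] core.
Core electrons are held far more tightly than valence electrons, so Na tops the IE_2 order.
Valence configurations: Ca⁺ [Ar]4s¹, C⁺ [He]2s²2p¹.
Approximate IE_2 values (kJ/mol): Ca 1145, C 2353, Na 4562.
So the second ionization energies run Ca < C < Na.

Na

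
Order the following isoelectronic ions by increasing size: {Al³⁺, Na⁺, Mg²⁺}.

Al³⁺, Mg²⁺, Na⁺

All of these have 10 electrons, so size is governed by nuclear charge alone: the more protons, the stronger the pull on the same electron cloud, and the smaller the ion.
Nuclear charges: Al³⁺ (Z=13), Mg²⁺ (Z=12), Na⁺ (Z=11).
Smallest to largest: Al³⁺ < Mg²⁺ < Na⁺.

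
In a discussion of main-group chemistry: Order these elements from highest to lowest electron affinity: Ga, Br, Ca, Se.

Ca is in period 4, group 2; Ga is in period 4, group 13; Se is in period 4, group 16; Br is in period 4, group 17.
EA tends to increase across a period and decrease down a group, though the pattern is less regular than for IE or radius.
All lie in period 4, so electron affinity increases left to right.
So from highest to lowest: Br > Se > Ga > Ca.

Br > Se > Ga > Ca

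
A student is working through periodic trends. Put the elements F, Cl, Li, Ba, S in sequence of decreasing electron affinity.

Cl > F > S > Li > Ba

Electron affinity generally becomes more exothermic across a period toward the halogens and less exothermic down a group.
Neither a single period nor a single group — weigh both effects.
Li > Ba: period and group pull opposite ways; the down-group shift dominates (60 vs 14 kJ/mol).
S > Li: the two effects oppose for this pair; the across-period effect wins (200 vs 60 kJ/mol).
F > S: both effects reinforce here, so F is clearly the higher of the two.
Cl > F: this pair runs against the simple trend — see the exception note.
Note the exception: Cl has a higher electron affinity than F, contrary to the simple trend — F's small 2p subshell makes the incoming electron feel strong e⁻–e⁻ repulsion, so Cl actually releases more energy on gaining an electron.
Tabulated electron affinity (kJ/mol): Li 60, F 328, S 200, Cl 349, Ba 14.
So from highest to lowest: Cl > F > S > Li > Ba.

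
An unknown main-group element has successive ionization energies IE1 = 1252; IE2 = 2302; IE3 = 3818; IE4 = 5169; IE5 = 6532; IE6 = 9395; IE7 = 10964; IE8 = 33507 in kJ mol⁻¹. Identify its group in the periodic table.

Look for the largest jump between consecutive ionization energies: IE8/IE7 ≈ 3.1, far larger than any earlier ratio.
That jump marks the point where a core electron is being removed. So the atom has 7 valence electrons.
A main-group element with 7 valence electrons is in group 17.

Group 17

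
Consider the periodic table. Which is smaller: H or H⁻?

H

Forming H⁻ adds 1 electron to H. More electron–electron repulsion in the same shell, with unchanged nuclear charge, lets the cloud expand.
An anion is larger than its parent atom: H⁻ > H.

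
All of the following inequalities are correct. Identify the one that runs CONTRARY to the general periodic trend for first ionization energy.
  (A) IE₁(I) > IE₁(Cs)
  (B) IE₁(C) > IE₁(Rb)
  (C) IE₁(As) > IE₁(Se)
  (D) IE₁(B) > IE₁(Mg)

The general trend: first ionization energy increases across a period and decreases down a group.
(A) I (period 5, group 17) vs Cs (period 6, group 1): the stated order agrees with the simple trend.
(B) C (period 2, group 14) vs Rb (period 5, group 1): the stated order agrees with the simple trend.
(C) As (period 4, group 15) vs Se (period 4, group 16): the stated order contradicts the simple trend.
(D) B (period 2, group 13) vs Mg (period 3, group 2): the stated order agrees with the simple trend.
The exception is (C): Se (4p⁴) ionizes more easily than half-filled As (4p³).

(C)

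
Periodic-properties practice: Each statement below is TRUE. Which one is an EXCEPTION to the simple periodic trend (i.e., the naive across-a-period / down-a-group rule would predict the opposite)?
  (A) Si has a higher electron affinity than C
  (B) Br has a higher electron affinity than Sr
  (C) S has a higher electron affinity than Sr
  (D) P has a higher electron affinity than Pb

(A)

The general trend: electron affinity increases across a period and decreases down a group.
(A) Si (period 3, group 14) vs C (period 2, group 14): the stated order contradicts the simple trend.
(B) Br (period 4, group 17) vs Sr (period 5, group 2): the stated order agrees with the simple trend.
(C) S (period 3, group 16) vs Sr (period 5, group 2): the stated order agrees with the simple trend.
(D) P (period 3, group 15) vs Pb (period 6, group 14): the stated order agrees with the simple trend.
The exception is (A): Si's larger, more diffuse 3p orbitals accept an added electron slightly more readily than C's compact 2p.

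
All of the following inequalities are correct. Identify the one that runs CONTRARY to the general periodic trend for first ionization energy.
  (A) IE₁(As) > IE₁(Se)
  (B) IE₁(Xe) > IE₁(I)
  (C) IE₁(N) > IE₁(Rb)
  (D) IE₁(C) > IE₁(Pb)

(A)

The general trend: first ionization energy increases across a period and decreases down a group.
(A) As (period 4, group 15) vs Se (period 4, group 16): the stated order contradicts the simple trend.
(B) Xe (period 5, group 18) vs I (period 5, group 17): the stated order agrees with the simple trend.
(C) N (period 2, group 15) vs Rb (period 5, group 1): the stated order agrees with the simple trend.
(D) C (period 2, group 14) vs Pb (period 6, group 14): the stated order agrees with the simple trend.
The exception is (A): Se (4p⁴) ionizes more easily than half-filled As (4p³).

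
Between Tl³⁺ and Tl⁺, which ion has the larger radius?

Both ions have Z = 81 protons, but Tl³⁺ has lost more electrons, so its remaining electrons feel a larger effective nuclear charge per electron and are pulled in more tightly.
Higher positive charge → smaller ion, so Tl⁺ > Tl³⁺.

Tl⁺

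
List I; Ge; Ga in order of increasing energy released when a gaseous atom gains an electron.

Ga, Ge, I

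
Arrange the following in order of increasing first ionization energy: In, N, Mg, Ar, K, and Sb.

K < In < Mg < Sb < N < Ar

N is in period 2, group 15; Mg is in period 3, group 2; Ar is in period 3, group 18; K is in period 4, group 1; In is in period 5, group 13; Sb is in period 5, group 15.
First ionization energy rises across a period (greater Z_eff holds electrons more tightly) and falls down a group (valence electrons are farther from the nucleus).
These span different periods and groups, so the two trends combine.
In > K: the two effects oppose for this pair; the across-period effect wins (558 vs 419 kJ/mol).
Mg > In: period and group pull opposite ways; the down-group shift dominates (738 vs 558 kJ/mol).
Sb > Mg: the two effects oppose for this pair; the across-period effect wins (831 vs 738 kJ/mol).
N > Sb: N sits above Sb in group 15, so the down-group effect alone puts N higher.
Ar > N: the two effects oppose for this pair; the across-period effect wins (1521 vs 1402 kJ/mol).
Approximate values (kJ/mol): N 1402, Mg 738, Ar 1521, K 419, In 558, Sb 831.
So from lowest to highest: K < In < Mg < Sb < N < Ar.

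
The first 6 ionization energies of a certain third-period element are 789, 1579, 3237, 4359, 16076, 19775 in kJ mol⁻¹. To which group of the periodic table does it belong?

Group 14

Look for the largest jump between consecutive ionization energies: IE5/IE4 ≈ 3.7, far larger than any earlier ratio.
That jump marks the point where a core electron is being removed. So the atom has 4 valence electrons.
A main-group element with 4 valence electrons is in group 14.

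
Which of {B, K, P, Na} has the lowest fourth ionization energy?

Consider each +3 ion: B³⁺ is the bare [He] core; K³⁺ is already 2 electrons into the core; P³⁺ still has 2 valence electrons; Na³⁺ is already 2 electrons into the core.
Pulling an electron out of a noble-gas core costs far more than removing a remaining valence electron, so K, Na and B sit at the high end of IE_4.
Approximate IE_4 values (kJ/mol): B 25026, K 5877, P 4964, Na 9543.
So the fourth ionization energies run P < K < Na < B.

P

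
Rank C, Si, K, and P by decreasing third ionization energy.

Consider each +2 ion: C²⁺ still has 2 valence electrons; Si²⁺ still has 2 valence electrons; K²⁺ is already 1 electron into the core; P²⁺ still has 3 valence electrons.
Usually core removal costs more than valence removal, but here the competition is close: a tightly held n=2 valence electron can cost more to remove than an n=3 core electron, so the actual values have to decide it.
Valence configurations: C²⁺ [He]2s², Si²⁺ [Ne]3s², P²⁺ [Ne]3s²3p¹.
P²⁺ loses a lone 3p electron whereas Si²⁺ must break into a filled 3s² pair, so IE_3(Si) > IE_3(P) even though P has the higher nuclear charge.
Tabulated IE_3 (kJ/mol): C 4620, Si 3232, K 4420, P 2914.
Overall IE_3 order: P < Si < K < C.

C > K > Si > P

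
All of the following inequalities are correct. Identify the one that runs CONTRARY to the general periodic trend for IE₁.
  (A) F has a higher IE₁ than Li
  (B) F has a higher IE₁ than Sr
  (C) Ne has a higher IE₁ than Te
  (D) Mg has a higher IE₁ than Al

The general trend: IE₁ increases across a period and decreases down a group.
(A) F (period 2, group 17) vs Li (period 2, group 1): the stated order agrees with the simple trend.
(B) F (period 2, group 17) vs Sr (period 5, group 2): the stated order agrees with the simple trend.
(C) Ne (period 2, group 18) vs Te (period 5, group 16): the stated order agrees with the simple trend.
(D) Mg (period 3, group 2) vs Al (period 3, group 13): the stated order contradicts the simple trend.
The exception is (D): Al's single 3p electron is easier to remove than one from Mg's filled 3s².

(D)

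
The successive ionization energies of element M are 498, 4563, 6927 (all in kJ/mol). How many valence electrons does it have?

1

Look for the largest jump between consecutive ionization energies: IE2/IE1 ≈ 9.2, far larger than any earlier ratio.
That jump marks the point where a core electron is being removed. So the atom has 1 valence electron.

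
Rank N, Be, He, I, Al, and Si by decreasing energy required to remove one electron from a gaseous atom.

He > N > I > Be > Si > Al

He is in period 1, group 18; Be is in period 2, group 2; N is in period 2, group 15; Al is in period 3, group 13; Si is in period 3, group 14; I is in period 5, group 17.
First ionization energy rises across a period (greater Z_eff holds electrons more tightly) and falls down a group (valence electrons are farther from the nucleus).
Neither a single period nor a single group — weigh both effects.
Si > Al: Si lies to the right of Al in period 3, so the across-period effect alone puts Si higher.
Be > Si: the two effects oppose for this pair; the down-group effect wins (900 vs 786 kJ/mol).
I > Be: the two effects oppose for this pair; the across-period effect wins (1008 vs 900 kJ/mol).
N > I: the two effects oppose for this pair; the down-group effect wins (1402 vs 1008 kJ/mol).
He > N: relative to N, both the across-period and down-group shifts push He's first ionization energy up.
Approximate values (kJ/mol): He 2372, Be 900, N 1402, Al 578, Si 786, I 1008.
So from highest to lowest: He > N > I > Be > Si > Al.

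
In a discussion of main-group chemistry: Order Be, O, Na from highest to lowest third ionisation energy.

After 2 electrons have been removed, what remains? Be²⁺ is the bare [He] core; O²⁺ still has 4 valence electrons; Na²⁺ is already 1 electron into the core.
Pulling an electron out of a noble-gas core costs far more than removing a remaining valence electron, so Na and Be sit at the high end of IE_3.
Approximate IE_3 values (kJ/mol): Be 14849, O 5300, Na 6910.
So the third ionization energies run O < Na < Be.

Be, Na, O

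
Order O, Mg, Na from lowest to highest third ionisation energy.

O < Na < Mg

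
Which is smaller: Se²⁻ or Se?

Forming Se²⁻ adds 2 electrons to Se. More electron–electron repulsion in the same shell, with unchanged nuclear charge, lets the cloud expand.
An anion is larger than its parent atom: Se²⁻ > Se.

Se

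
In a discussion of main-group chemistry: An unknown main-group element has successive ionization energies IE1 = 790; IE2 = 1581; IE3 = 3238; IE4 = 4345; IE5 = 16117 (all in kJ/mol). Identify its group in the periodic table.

Group 14

Look for the largest jump between consecutive ionization energies: IE5/IE4 ≈ 3.7, far larger than any earlier ratio.
That jump marks the point where a core electron is being removed. So the atom has 4 valence electrons.
A main-group element with 4 valence electrons is in group 14.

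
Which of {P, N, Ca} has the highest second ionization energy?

N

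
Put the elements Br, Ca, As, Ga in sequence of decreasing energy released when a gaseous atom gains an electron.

Br, As, Ga, Ca

Ca is in period 4, group 2; Ga is in period 4, group 13; As is in period 4, group 15; Br is in period 4, group 17.
Electron affinity generally becomes more exothermic across a period toward the halogens and less exothermic down a group.
All lie in period 4, so electron affinity increases left to right.
So from highest to lowest: Br > As > Ga > Ca.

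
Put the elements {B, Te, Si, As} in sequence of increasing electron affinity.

B, As, Si, Te

B is in period 2, group 13; Si is in period 3, group 14; As is in period 4, group 15; Te is in period 5, group 16.
Adding an electron releases more energy for atoms nearer the top right (short of the noble gases).
These sit on a diagonal, where the across-period and down-group effects partly cancel.
As > B: the two effects oppose for this pair; the across-period effect wins (78 vs 27 kJ/mol).
Si > As: period and group pull opposite ways; the down-group shift dominates (134 vs 78 kJ/mol).
Te > Si: the two effects oppose for this pair; the across-period effect wins (190 vs 134 kJ/mol).
Tabulated electron affinity (kJ/mol): B 27, Si 134, As 78, Te 190.
So from lowest to highest: B < As < Si < Te.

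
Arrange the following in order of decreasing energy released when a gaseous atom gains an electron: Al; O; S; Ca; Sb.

EA tends to increase across a period and decrease down a group, though the pattern is less regular than for IE or radius.
These span different periods and groups, so the two trends combine.
Al > Ca: relative to Ca, both the across-period and down-group shifts push Al's electron affinity up.
Sb > Al: period and group pull opposite ways; the across-period shift dominates (103 vs 42 kJ/mol).
O > Sb: relative to Sb, both the across-period and down-group shifts push O's electron affinity up.
S > O: this pair runs against the simple trend — see the exception note.
Note the exception: S has a higher electron affinity than O, contrary to the simple trend — the compact 2p subshell of O repels the added electron more than S's larger 3p does.
Approximate values (kJ/mol): O 141, Al 42, S 200, Ca 2, Sb 103.
So from highest to lowest: S > O > Sb > Al > Ca.

S > O > Sb > Al > Ca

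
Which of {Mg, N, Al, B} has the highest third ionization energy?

Mg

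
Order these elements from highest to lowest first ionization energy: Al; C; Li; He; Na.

He, C, Al, Li, Na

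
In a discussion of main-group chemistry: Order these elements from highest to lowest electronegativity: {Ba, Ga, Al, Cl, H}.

Cl > H > Ga > Al > Ba

Electronegativity increases across a period and decreases down a group, tracking effective nuclear charge and atomic size.
Neither a single period nor a single group — weigh both effects.
Al > Ba: both effects reinforce here, so Al is clearly the higher of the two.
Ga > Al: this pair runs against the simple trend — see the exception note.
H > Ga: the two effects oppose for this pair; the down-group effect wins (2.20 vs 1.81).
Cl > H: the two effects oppose for this pair; the across-period effect wins (3.16 vs 2.20).
Note the exception: Ga has a higher electronegativity than Al, contrary to the simple trend — poor shielding by filled d (and f) subshells raises the heavier element's effective nuclear charge more than the simple down-group trend predicts.
Tabulated electronegativity (Pauling): H 2.20, Al 1.61, Cl 3.16, Ga 1.81, Ba 0.89.
So from highest to lowest: Cl > H > Ga > Al > Ba.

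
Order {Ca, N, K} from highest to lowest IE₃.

Ca > N > K

IE_3 is the cost of taking one more electron from the +2 cation: Ca²⁺ is the bare [Ar] core; N²⁺ still has 3 valence electrons; K²⁺ is already 1 electron into the core.
Usually core removal costs more than valence removal, but here the competition is close: a tightly held n=2 valence electron can cost more to remove than an n=3 core electron, so the actual values have to decide it.
Approximate IE_3 values (kJ/mol): Ca 4912, N 4578, K 4420.
So the third ionization energies run K < N < Ca.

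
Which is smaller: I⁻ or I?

I

Forming I⁻ adds 1 electron to I. More electron–electron repulsion in the same shell, with unchanged nuclear charge, lets the cloud expand.
An anion is larger than its parent atom: I⁻ > I.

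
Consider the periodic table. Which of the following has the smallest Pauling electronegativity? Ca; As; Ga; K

K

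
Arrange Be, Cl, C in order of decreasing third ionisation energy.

Be > C > Cl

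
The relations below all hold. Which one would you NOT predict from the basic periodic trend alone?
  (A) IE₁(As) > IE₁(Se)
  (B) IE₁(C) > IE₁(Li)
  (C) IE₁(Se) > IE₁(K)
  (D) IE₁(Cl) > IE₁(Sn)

(A)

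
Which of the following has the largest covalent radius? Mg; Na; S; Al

Na

Moving right in a period, electrons are added to the same shell under a stronger nuclear pull, so atoms get smaller; moving down, a new shell is opened and atoms get larger.
All lie in period 3, so atomic radius increases right to left.
The largest covalent radius among these belongs to Na.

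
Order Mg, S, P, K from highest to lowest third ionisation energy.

Mg, K, S, P

After 2 electrons have been removed, what remains? Mg²⁺ is the bare [Ne] core; S²⁺ still has 4 valence electrons; P²⁺ still has 3 valence electrons; K²⁺ is already 1 electron into the core.
Core electrons are held far more tightly than valence electrons, so K and Mg top the IE_3 order.
Valence configurations: S²⁺ [Ne]3s²3p², P²⁺ [Ne]3s²3p¹.
Tabulated IE_3 (kJ/mol): Mg 7733, S 3357, P 2914, K 4420.
Hence IE_3: P < S < K < Mg.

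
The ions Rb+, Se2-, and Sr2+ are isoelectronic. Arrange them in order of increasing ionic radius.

All of these have 36 electrons, so size is governed by nuclear charge alone: the more protons, the stronger the pull on the same electron cloud, and the smaller the ion.
Nuclear charges: Sr2+ (Z=38), Rb+ (Z=37), Se2- (Z=34).
Smallest to largest: Sr2+ < Rb+ < Se2-.

Sr2+, Rb+, Se2-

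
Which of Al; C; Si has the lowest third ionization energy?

The third ionization energy removes an electron from the +2 ion. For each element: Al²⁺ still has 1 valence electron; C²⁺ still has 2 valence electrons; Si²⁺ still has 2 valence electrons.
All are still removing valence electrons, so compare the +2 ions as you would atoms: IE_3 generally rises across a period (higher Z_eff) and falls down a group (larger shell), subject to the usual subshell exceptions.
Valence configurations: Al²⁺ [Ne]3s¹, C²⁺ [He]2s², Si²⁺ [Ne]3s².
Approximate IE_3 values (kJ/mol): Al 2745, C 4620, Si 3232.
Hence IE_3: Al < Si < C.

Al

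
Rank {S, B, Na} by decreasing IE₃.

Na, B, S

Consider each +2 ion: S²⁺ still has 4 valence electrons; B²⁺ still has 1 valence electron; Na²⁺ is already 1 electron into the core.
Core electrons are held far more tightly than valence electrons, so Na tops the IE_3 order.
Valence configurations: S²⁺ [Ne]3s²3p², B²⁺ [He]2s¹.
Approximate IE_3 values (kJ/mol): S 3357, B 3660, Na 6910.
Putting it together, IE_3: S < B < Na.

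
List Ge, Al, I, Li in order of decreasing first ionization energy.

IE₁ increases left→right with effective nuclear charge and decreases top→bottom as the valence shell moves farther out.
Neither a single period nor a single group — weigh both effects.
Al > Li: period and group pull opposite ways; the across-period shift dominates (578 vs 520 kJ/mol).
Ge > Al: period and group pull opposite ways; the across-period shift dominates (762 vs 578 kJ/mol).
I > Ge: period and group pull opposite ways; the across-period shift dominates (1008 vs 762 kJ/mol).
Approximate values (kJ/mol): Li 520, Al 578, Ge 762, I 1008.
So from highest to lowest: I > Ge > Al > Li.

I, Ge, Al, Li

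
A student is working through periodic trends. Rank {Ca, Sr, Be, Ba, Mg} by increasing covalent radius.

Be < Mg < Ca < Sr < Ba

Be is in period 2, group 2; Mg is in period 3, group 2; Ca is in period 4, group 2; Sr is in period 5, group 2; Ba is in period 6, group 2.
Atomic radius shrinks across a period as nuclear charge pulls the same shell inward, and grows down a group as new shells are added.
All are in group 2, so atomic radius increases down the group.
So from smallest to largest: Be < Mg < Ca < Sr < Ba.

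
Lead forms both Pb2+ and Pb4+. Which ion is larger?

Pb2+

Both ions have Z = 82 protons, but Pb4+ has lost more electrons, so its remaining electrons feel a larger effective nuclear charge per electron and are pulled in more tightly.
Higher positive charge → smaller ion, so Pb2+ > Pb4+.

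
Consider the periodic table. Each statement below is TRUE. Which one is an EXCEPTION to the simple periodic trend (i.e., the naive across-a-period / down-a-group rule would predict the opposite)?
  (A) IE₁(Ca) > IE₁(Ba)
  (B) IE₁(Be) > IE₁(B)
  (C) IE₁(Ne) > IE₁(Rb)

(B)

The general trend: first ionization energy increases across a period and decreases down a group.
(A) Ca (period 4, group 2) vs Ba (period 6, group 2): the stated order agrees with the simple trend.
(B) Be (period 2, group 2) vs B (period 2, group 13): the stated order contradicts the simple trend.
(C) Ne (period 2, group 18) vs Rb (period 5, group 1): the stated order agrees with the simple trend.
The exception is (B): removing B's lone 2p electron is easier than breaking Be's filled 2s².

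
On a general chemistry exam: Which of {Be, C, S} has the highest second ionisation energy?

The second ionization energy removes an electron from the +1 ion. For each element: Be⁺ still has 1 valence electron; C⁺ still has 3 valence electrons; S⁺ still has 5 valence electrons.
All are still removing valence electrons, so compare the +1 ions as you would atoms: IE_2 generally rises across a period (higher Z_eff) and falls down a group (larger shell), subject to the usual subshell exceptions.
Valence configurations: Be⁺ [He]2s¹, C⁺ [He]2s²2p¹, S⁺ [Ne]3s²3p³.
Approximate IE_2 values (kJ/mol): Be 1757, C 2353, S 2252.
Overall IE_2 order: Be < S < C.

C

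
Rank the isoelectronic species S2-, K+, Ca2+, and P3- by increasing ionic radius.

Ca2+ < K+ < S2- < P3-

All of these have 18 electrons, so size is governed by nuclear charge alone: the more protons, the stronger the pull on the same electron cloud, and the smaller the ion.
Nuclear charges: Ca2+ (Z=20), K+ (Z=19), S2- (Z=16), P3- (Z=15).
Smallest to largest: Ca2+ < K+ < S2- < P3-.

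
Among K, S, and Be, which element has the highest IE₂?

K

Consider each +1 ion: K⁺ is the bare [Ar] core; S⁺ still has 5 valence electrons; Be⁺ still has 1 valence electron.
Breaking into a closed-shell core is much more expensive than removing a leftover valence electron — K has the largest IE_2 here.
Valence configurations: S⁺ [Ne]3s²3p³, Be⁺ [He]2s¹.
The numbers (kJ/mol): K 3052, S 2252, Be 1757.
Hence IE_2: Be < S < K.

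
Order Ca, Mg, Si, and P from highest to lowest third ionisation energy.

Consider each +2 ion: Ca²⁺ is the bare [Ar] core; Mg²⁺ is the bare [Ne] core; Si²⁺ still has 2 valence electrons; P²⁺ still has 3 valence electrons.
Pulling an electron out of a noble-gas core costs far more than removing a remaining valence electron, so Ca and Mg sit at the high end of IE_3.
Valence configurations: Si²⁺ [Ne]3s², P²⁺ [Ne]3s²3p¹.
P²⁺ loses a lone 3p electron whereas Si²⁺ must break into a filled 3s² pair, so IE_3(Si) > IE_3(P) even though P has the higher nuclear charge.
The numbers (kJ/mol): Ca 4912, Mg 7733, Si 3232, P 2914.
Putting it together, IE_3: P < Si < Ca < Mg.

Mg > Ca > Si > P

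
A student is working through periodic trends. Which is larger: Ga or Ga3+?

Forming Ga3+ removes 3 electrons from Ga. Fewer electrons for the same nuclear charge means less shielding and a higher Z_eff on the remaining electrons, and for main-group metals the entire outer shell is lost.
A cation is smaller than its parent atom: Ga3+ < Ga.

Ga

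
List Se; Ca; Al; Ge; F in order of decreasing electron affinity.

F is in period 2, group 17; Al is in period 3, group 13; Ca is in period 4, group 2; Ge is in period 4, group 14; Se is in period 4, group 16.
Adding an electron releases more energy for atoms nearer the top right (short of the noble gases).
Here both period and group differ, so the two effects have to be weighed against each other.
Al > Ca: relative to Ca, both the across-period and down-group shifts push Al's electron affinity up.
Ge > Al: the two effects oppose for this pair; the across-period effect wins (119 vs 42 kJ/mol).
Se > Ge: both are in period 4; the period trend gives Se the larger value.
F > Se: relative to Se, both the across-period and down-group shifts push F's electron affinity up.
Tabulated electron affinity (kJ/mol): F 328, Al 42, Ca 2, Ge 119, Se 195.
So from highest to lowest: F > Se > Ge > Al > Ca.

F, Se, Ge, Al, Ca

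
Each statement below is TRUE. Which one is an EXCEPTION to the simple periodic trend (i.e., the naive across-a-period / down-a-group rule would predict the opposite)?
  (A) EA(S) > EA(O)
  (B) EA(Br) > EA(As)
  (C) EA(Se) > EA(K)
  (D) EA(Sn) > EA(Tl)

The general trend: electron affinity increases across a period and decreases down a group.
(A) S (period 3, group 16) vs O (period 2, group 16): the stated order contradicts the simple trend.
(B) Br (period 4, group 17) vs As (period 4, group 15): the stated order agrees with the simple trend.
(C) Se (period 4, group 16) vs K (period 4, group 1): the stated order agrees with the simple trend.
(D) Sn (period 5, group 14) vs Tl (period 6, group 13): the stated order agrees with the simple trend.
The exception is (A): the compact 2p subshell of O repels the added electron more than S's larger 3p does.

(A)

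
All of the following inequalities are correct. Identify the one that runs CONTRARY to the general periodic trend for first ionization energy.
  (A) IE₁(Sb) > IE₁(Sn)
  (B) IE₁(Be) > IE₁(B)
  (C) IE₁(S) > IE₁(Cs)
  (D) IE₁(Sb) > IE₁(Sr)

(B)

The general trend: first ionization energy increases across a period and decreases down a group.
(A) Sb (period 5, group 15) vs Sn (period 5, group 14): the stated order agrees with the simple trend.
(B) Be (period 2, group 2) vs B (period 2, group 13): the stated order contradicts the simple trend.
(C) S (period 3, group 16) vs Cs (period 6, group 1): the stated order agrees with the simple trend.
(D) Sb (period 5, group 15) vs Sr (period 5, group 2): the stated order agrees with the simple trend.
The exception is (B): removing B's lone 2p electron is easier than breaking Be's filled 2s².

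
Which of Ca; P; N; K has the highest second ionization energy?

K

After 1 electron has been removed, what remains? Ca⁺ still has 1 valence electron; P⁺ still has 4 valence electrons; N⁺ still has 4 valence electrons; K⁺ is the bare [Ar] core.
Pulling an electron out of a noble-gas core costs far more than removing a remaining valence electron, so K sits at the high end of IE_2.
Valence configurations: Ca⁺ [Ar]4s¹, P⁺ [Ne]3s²3p², N⁺ [He]2s²2p².
Approximate IE_2 values (kJ/mol): Ca 1145, P 1907, N 2856, K 3052.
So the second ionization energies run Ca < P < N < K.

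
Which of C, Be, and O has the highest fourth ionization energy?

Be

Consider each +3 ion: C³⁺ still has 1 valence electron; Be³⁺ is already 1 electron into the core; O³⁺ still has 3 valence electrons.
Pulling an electron out of a noble-gas core costs far more than removing a remaining valence electron, so Be sits at the high end of IE_4.
Valence configurations: C³⁺ [He]2s¹, O³⁺ [He]2s²2p¹.
Tabulated IE_4 (kJ/mol): C 6223, Be 21007, O 7469.
Hence IE_4: C < O < Be.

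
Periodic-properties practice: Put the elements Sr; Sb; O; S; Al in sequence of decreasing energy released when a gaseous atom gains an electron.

S, O, Sb, Al, Sr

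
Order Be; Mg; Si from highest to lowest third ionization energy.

After 2 electrons have been removed, what remains? Be²⁺ is the bare [He] core; Mg²⁺ is the bare [Ne] core; Si²⁺ still has 2 valence electrons.
Pulling an electron out of a noble-gas core costs far more than removing a remaining valence electron, so Mg and Be sit at the high end of IE_3.
The numbers (kJ/mol): Be 14849, Mg 7733, Si 3232.
So the third ionization energies run Si < Mg < Be.

Be, Mg, Si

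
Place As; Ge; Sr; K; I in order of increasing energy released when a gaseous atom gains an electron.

K is in period 4, group 1; Ge is in period 4, group 14; As is in period 4, group 15; Sr is in period 5, group 2; I is in period 5, group 17.
Atoms with high Z_eff and room in the valence shell (especially the halogens) have the most exothermic electron affinities.
Here both period and group differ, so the two effects have to be weighed against each other.
K > Sr: the two effects oppose for this pair; the down-group effect wins (48 vs 5 kJ/mol).
As > K: both are in period 4; the period trend gives As the larger value.
Ge > As: this pair runs against the simple trend — see the exception note.
I > Ge: period and group pull opposite ways; the across-period shift dominates (295 vs 119 kJ/mol).
Note the exception: Ge has a higher electron affinity than As, contrary to the simple trend — adding an electron to As's half-filled 4p³ is unfavourable, so Ge (4p²) has the more exothermic EA.
For reference (kJ/mol): K 48, Ge 119, As 78, Sr 5, I 295.
So from lowest to highest: Sr < K < As < Ge < I.

Sr < K < As < Ge < I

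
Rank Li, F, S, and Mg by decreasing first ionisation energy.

F > S > Mg > Li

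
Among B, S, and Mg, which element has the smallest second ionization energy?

After 1 electron has been removed, what remains? B⁺ still has 2 valence electrons; S⁺ still has 5 valence electrons; Mg⁺ still has 1 valence electron.
All are still removing valence electrons, so compare the +1 ions as you would atoms: IE_2 generally rises across a period (higher Z_eff) and falls down a group (larger shell), subject to the usual subshell exceptions.
Valence configurations: B⁺ [He]2s², S⁺ [Ne]3s²3p³, Mg⁺ [Ne]3s¹.
Approximate IE_2 values (kJ/mol): B 2427, S 2252, Mg 1451.
Hence IE_2: Mg < S < B.

Mg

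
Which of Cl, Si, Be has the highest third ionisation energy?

Be

The third ionization energy removes an electron from the +2 ion. For each element: Cl²⁺ still has 5 valence electrons; Si²⁺ still has 2 valence electrons; Be²⁺ is the bare [He] core.
Pulling an electron out of a noble-gas core costs far more than removing a remaining valence electron, so Be sits at the high end of IE_3.
Valence configurations: Cl²⁺ [Ne]3s²3p³, Si²⁺ [Ne]3s².
Tabulated IE_3 (kJ/mol): Cl 3822, Si 3232, Be 14849.
So the third ionization energies run Si < Cl < Be.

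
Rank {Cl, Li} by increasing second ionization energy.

Cl, Li

After 1 electron has been removed, what remains? Cl⁺ still has 6 valence electrons; Li⁺ is the bare [He] core.
Pulling an electron out of a noble-gas core costs far more than removing a remaining valence electron, so Li sits at the high end of IE_2.
Approximate IE_2 values (kJ/mol): Cl 2298, Li 7298.
So the second ionization energies run Cl < Li.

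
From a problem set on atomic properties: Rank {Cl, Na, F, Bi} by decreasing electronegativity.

F > Cl > Bi > Na

F is in period 2, group 17; Na is in period 3, group 1; Cl is in period 3, group 17; Bi is in period 6, group 15.
Smaller atoms with higher effective nuclear charge are more electronegative.
Here both period and group differ, so the two effects have to be weighed against each other.
Bi > Na: the two effects oppose for this pair; the across-period effect wins (2.02 vs 0.93).
Cl > Bi: relative to Bi, both the across-period and down-group shifts push Cl's electronegativity up.
F > Cl: F sits above Cl in group 17, so the down-group effect alone puts F higher.
Tabulated electronegativity (Pauling): F 3.98, Na 0.93, Cl 3.16, Bi 2.02.
So from highest to lowest: F > Cl > Bi > Na.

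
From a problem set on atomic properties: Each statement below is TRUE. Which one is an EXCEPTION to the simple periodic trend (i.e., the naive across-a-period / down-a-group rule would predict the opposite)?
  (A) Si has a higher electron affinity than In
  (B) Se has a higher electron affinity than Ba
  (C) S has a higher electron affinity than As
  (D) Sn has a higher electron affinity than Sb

(D)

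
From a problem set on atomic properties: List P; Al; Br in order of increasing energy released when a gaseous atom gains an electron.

Al < P < Br

Adding an electron releases more energy for atoms nearer the top right (short of the noble gases).
These span different periods and groups, so the two trends combine.
P > Al: P lies to the right of Al in period 3, so the across-period effect alone puts P higher.
Br > P: the two effects oppose for this pair; the across-period effect wins (325 vs 72 kJ/mol).
For reference (kJ/mol): Al 42, P 72, Br 325.
So from lowest to highest: Al < P < Br.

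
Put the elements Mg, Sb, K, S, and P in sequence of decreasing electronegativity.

Smaller atoms with higher effective nuclear charge are more electronegative.
Neither a single period nor a single group — weigh both effects.
Mg > K: both effects reinforce here, so Mg is clearly the higher of the two.
Sb > Mg: period and group pull opposite ways; the across-period shift dominates (2.05 vs 1.31).
P > Sb: they share group 15; the group trend gives P the larger value.
S > P: S lies to the right of P in period 3, so the across-period effect alone puts S higher.
For reference (Pauling): Mg 1.31, P 2.19, S 2.58, K 0.82, Sb 2.05.
So from highest to lowest: S > P > Sb > Mg > K.

S > P > Sb > Mg > K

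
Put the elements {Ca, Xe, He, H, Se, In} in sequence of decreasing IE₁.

He, H, Xe, Se, Ca, In

H is in period 1, group 1; He is in period 1, group 18; Ca is in period 4, group 2; Se is in period 4, group 16; In is in period 5, group 13; Xe is in period 5, group 18.
Across a period the outer electron is held more tightly (higher IE₁); down a group it sits in a higher shell, more shielded, and comes off more easily.
These span different periods and groups, so the two trends combine.
Ca > In: period and group pull opposite ways; the down-group shift dominates (590 vs 558 kJ/mol).
Se > Ca: Se lies to the right of Ca in period 4, so the across-period effect alone puts Se higher.
Xe > Se: period and group pull opposite ways; the across-period shift dominates (1170 vs 941 kJ/mol).
H > Xe: period and group pull opposite ways; the down-group shift dominates (1312 vs 1170 kJ/mol).
He > H: both are in period 1; the period trend gives He the larger value.
For reference (kJ/mol): H 1312, He 2372, Ca 590, Se 941, In 558, Xe 1170.
So from highest to lowest: He > H > Xe > Se > Ca > In.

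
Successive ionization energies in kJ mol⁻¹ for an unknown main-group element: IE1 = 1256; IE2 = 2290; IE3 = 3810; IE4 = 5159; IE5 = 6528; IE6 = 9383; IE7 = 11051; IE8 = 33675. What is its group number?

Look for the largest jump between consecutive ionization energies: IE8/IE7 ≈ 3.0, far larger than any earlier ratio.
That jump marks the point where a core electron is being removed. So the atom has 7 valence electrons.
A main-group element with 7 valence electrons is in group 17.

Group 17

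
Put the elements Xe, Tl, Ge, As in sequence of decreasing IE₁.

Xe > As > Ge > Tl

Ge is in period 4, group 14; As is in period 4, group 15; Xe is in period 5, group 18; Tl is in period 6, group 13.
Removing the outermost electron gets harder across a period and easier down a group.
Neither a single period nor a single group — weigh both effects.
Ge > Tl: relative to Tl, both the across-period and down-group shifts push Ge's first ionization energy up.
As > Ge: As lies to the right of Ge in period 4, so the across-period effect alone puts As higher.
Xe > As: period and group pull opposite ways; the across-period shift dominates (1170 vs 947 kJ/mol).
Approximate values (kJ/mol): Ge 762, As 947, Xe 1170, Tl 589.
So from highest to lowest: Xe > As > Ge > Tl.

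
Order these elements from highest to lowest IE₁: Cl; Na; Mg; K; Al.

Removing the outermost electron gets harder across a period and easier down a group.
These span different periods and groups, so the two trends combine.
Na > K: they share group 1; the group trend gives Na the larger value.
Al > Na: both are in period 3; the period trend gives Al the larger value.
Mg > Al: this pair runs against the simple trend — see the exception note.
Cl > Mg: both are in period 3; the period trend gives Cl the larger value.
Note the exception: Mg has a higher first ionization energy than Al, contrary to the simple trend — Al's single 3p electron is easier to remove than one from Mg's filled 3s².
Approximate values (kJ/mol): Na 496, Mg 738, Al 578, Cl 1251, K 419.
So from highest to lowest: Cl > Mg > Al > Na > K.

Cl > Mg > Al > Na > K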